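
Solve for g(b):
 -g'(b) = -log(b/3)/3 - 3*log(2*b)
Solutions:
 g(b) = C1 + 10*b*log(b)/3 - 10*b/3 - b*log(3)/3 + 3*b*log(2)


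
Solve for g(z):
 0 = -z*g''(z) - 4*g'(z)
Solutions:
 g(z) = C1 + C2/z^3


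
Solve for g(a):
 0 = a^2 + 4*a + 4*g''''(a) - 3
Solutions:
 g(a) = C1 + C2*a + C3*a^2 + C4*a^3 - a^6/1440 - a^5/120 + a^4/32


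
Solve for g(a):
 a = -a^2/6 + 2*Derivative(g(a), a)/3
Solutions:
 g(a) = C1 + a^3/12 + 3*a^2/4


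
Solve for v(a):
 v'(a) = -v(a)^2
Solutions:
 v(a) = 1/(C1 + a)


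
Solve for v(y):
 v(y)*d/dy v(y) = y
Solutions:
 v(y) = -sqrt(C1 + y^2)
 v(y) = sqrt(C1 + y^2)


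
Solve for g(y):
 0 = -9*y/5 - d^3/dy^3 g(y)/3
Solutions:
 g(y) = C1 + C2*y + C3*y^2 - 9*y^4/40


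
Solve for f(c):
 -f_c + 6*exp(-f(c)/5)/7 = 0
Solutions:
 f(c) = 5*log(C1 + 6*c/35)


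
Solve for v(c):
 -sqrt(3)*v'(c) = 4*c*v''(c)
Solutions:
 v(c) = C1 + C2*c^(1 - sqrt(3)/4)


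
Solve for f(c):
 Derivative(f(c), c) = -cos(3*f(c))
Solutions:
 f(c) = -asin((C1 + exp(6*c))/(C1 - exp(6*c)))/3 + pi/3
 f(c) = asin((C1 + exp(6*c))/(C1 - exp(6*c)))/3


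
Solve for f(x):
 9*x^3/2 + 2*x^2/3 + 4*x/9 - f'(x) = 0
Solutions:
 f(x) = C1 + 9*x^4/8 + 2*x^3/9 + 2*x^2/9


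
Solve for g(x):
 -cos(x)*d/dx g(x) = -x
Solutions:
 g(x) = C1 + Integral(x/cos(x), x)


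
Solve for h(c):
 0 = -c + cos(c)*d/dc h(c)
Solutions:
 h(c) = C1 + Integral(c/cos(c), c)


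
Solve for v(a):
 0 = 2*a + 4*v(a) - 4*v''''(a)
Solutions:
 v(a) = C1*exp(-a) + C2*exp(a) + C3*sin(a) + C4*cos(a) - a/2


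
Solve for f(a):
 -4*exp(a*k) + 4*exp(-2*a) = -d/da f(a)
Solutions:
 f(a) = C1 + 2*exp(-2*a) + 4*exp(a*k)/k


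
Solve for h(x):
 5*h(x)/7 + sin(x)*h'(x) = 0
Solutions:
 h(x) = C1*(cos(x) + 1)^(5/14)/(cos(x) - 1)^(5/14)


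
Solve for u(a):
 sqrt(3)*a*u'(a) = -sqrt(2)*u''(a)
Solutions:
 u(a) = C1 + C2*erf(6^(1/4)*a/2)


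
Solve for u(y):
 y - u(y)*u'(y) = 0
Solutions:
 u(y) = -sqrt(C1 + y^2)
 u(y) = sqrt(C1 + y^2)


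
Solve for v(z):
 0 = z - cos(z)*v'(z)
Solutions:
 v(z) = C1 + Integral(z/cos(z), z)


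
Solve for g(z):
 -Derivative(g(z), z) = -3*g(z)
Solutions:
 g(z) = C1*exp(3*z)


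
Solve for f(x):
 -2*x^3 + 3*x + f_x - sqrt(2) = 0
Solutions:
 f(x) = C1 + x^4/2 - 3*x^2/2 + sqrt(2)*x


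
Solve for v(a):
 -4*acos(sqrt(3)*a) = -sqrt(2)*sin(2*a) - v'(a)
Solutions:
 v(a) = C1 + 4*a*acos(sqrt(3)*a) - 4*sqrt(3)*sqrt(1 - 3*a^2)/3 + sqrt(2)*cos(2*a)/2


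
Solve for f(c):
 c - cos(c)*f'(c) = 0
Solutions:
 f(c) = C1 + Integral(c/cos(c), c)


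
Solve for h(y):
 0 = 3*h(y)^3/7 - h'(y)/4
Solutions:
 h(y) = -sqrt(14)*sqrt(-1/(C1 + 12*y))/2
 h(y) = sqrt(14)*sqrt(-1/(C1 + 12*y))/2


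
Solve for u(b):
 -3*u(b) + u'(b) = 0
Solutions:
 u(b) = C1*exp(3*b)


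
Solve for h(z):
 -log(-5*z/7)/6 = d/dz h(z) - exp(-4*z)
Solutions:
 h(z) = C1 - z*log(-z)/6 + z*(-log(5) + 1 + log(7))/6 - exp(-4*z)/4


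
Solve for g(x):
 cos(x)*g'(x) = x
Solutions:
 g(x) = C1 + Integral(x/cos(x), x)


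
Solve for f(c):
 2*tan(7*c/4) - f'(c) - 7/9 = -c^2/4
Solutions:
 f(c) = C1 + c^3/12 - 7*c/9 - 8*log(cos(7*c/4))/7


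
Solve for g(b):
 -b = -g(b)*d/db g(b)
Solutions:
 g(b) = -sqrt(C1 + b^2)
 g(b) = sqrt(C1 + b^2)


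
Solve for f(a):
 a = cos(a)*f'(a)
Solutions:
 f(a) = C1 + Integral(a/cos(a), a)


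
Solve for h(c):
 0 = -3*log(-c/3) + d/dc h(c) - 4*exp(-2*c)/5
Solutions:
 h(c) = C1 + 3*c*log(-c) + 3*c*(-log(3) - 1) - 2*exp(-2*c)/5


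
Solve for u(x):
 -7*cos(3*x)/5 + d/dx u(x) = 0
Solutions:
 u(x) = C1 + 7*sin(3*x)/15


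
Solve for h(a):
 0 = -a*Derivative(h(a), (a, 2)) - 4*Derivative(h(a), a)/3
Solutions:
 h(a) = C1 + C2/a^(1/3)


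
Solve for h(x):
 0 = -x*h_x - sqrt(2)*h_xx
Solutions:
 h(x) = C1 + C2*erf(2^(1/4)*x/2)


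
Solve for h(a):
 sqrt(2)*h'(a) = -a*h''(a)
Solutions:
 h(a) = C1 + C2*a^(1 - sqrt(2))


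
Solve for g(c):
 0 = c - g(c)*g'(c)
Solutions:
 g(c) = -sqrt(C1 + c^2)
 g(c) = sqrt(C1 + c^2)


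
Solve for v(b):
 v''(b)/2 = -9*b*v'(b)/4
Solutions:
 v(b) = C1 + C2*erf(3*b/2)


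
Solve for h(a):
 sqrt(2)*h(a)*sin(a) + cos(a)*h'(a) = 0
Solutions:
 h(a) = C1*cos(a)^(sqrt(2))


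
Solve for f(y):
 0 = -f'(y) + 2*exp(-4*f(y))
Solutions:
 f(y) = log(-I*(C1 + 8*y)^(1/4))
 f(y) = log(I*(C1 + 8*y)^(1/4))
 f(y) = log(-(C1 + 8*y)^(1/4))
 f(y) = log(C1 + 8*y)/4


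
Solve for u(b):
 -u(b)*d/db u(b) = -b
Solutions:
 u(b) = -sqrt(C1 + b^2)
 u(b) = sqrt(C1 + b^2)


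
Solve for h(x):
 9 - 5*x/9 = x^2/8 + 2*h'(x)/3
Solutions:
 h(x) = C1 - x^3/16 - 5*x^2/12 + 27*x/2


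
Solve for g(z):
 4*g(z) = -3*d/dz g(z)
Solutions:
 g(z) = C1*exp(-4*z/3)


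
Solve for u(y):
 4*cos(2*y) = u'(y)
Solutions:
 u(y) = C1 + 2*sin(2*y)


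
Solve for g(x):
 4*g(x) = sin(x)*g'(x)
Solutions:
 g(x) = C1*(cos(x)^2 - 2*cos(x) + 1)/(cos(x)^2 + 2*cos(x) + 1)


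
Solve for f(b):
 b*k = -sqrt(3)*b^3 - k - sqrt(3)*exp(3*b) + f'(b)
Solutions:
 f(b) = C1 + sqrt(3)*b^4/4 + b^2*k/2 + b*k + sqrt(3)*exp(3*b)/3


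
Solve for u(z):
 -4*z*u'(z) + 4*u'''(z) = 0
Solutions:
 u(z) = C1 + Integral(C2*airyai(z) + C3*airybi(z), z)


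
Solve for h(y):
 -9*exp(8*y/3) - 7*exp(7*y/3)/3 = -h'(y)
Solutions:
 h(y) = C1 + 27*exp(8*y/3)/8 + exp(7*y/3)


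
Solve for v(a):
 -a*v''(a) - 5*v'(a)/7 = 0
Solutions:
 v(a) = C1 + C2*a^(2/7)


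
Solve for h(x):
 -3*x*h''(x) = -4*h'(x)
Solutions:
 h(x) = C1 + C2*x^(7/3)


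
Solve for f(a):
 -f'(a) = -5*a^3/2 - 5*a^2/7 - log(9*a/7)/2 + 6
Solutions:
 f(a) = C1 + 5*a^4/8 + 5*a^3/21 + a*log(a)/2 - 13*a/2 - a*log(7)/2 + a*log(3)


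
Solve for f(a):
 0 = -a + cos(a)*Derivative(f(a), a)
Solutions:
 f(a) = C1 + Integral(a/cos(a), a)


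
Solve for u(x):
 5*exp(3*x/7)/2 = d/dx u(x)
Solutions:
 u(x) = C1 + 35*exp(3*x/7)/6


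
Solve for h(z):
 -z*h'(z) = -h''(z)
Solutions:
 h(z) = C1 + C2*erfi(sqrt(2)*z/2)


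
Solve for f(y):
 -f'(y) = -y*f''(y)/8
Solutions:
 f(y) = C1 + C2*y^9


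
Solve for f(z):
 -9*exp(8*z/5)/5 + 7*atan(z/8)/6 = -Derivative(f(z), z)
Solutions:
 f(z) = C1 - 7*z*atan(z/8)/6 + 9*exp(8*z/5)/8 + 14*log(z^2 + 64)/3


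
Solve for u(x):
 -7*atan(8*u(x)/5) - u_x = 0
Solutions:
 Integral(1/atan(8*_y/5), (_y, u(x))) = C1 - 7*x


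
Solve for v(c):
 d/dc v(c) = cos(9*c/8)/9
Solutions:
 v(c) = C1 + 8*sin(9*c/8)/81


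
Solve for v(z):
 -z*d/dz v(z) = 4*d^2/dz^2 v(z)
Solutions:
 v(z) = C1 + C2*erf(sqrt(2)*z/4)


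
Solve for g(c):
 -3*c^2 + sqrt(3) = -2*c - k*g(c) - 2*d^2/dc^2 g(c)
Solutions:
 g(c) = C1*exp(-sqrt(2)*c*sqrt(-k)/2) + C2*exp(sqrt(2)*c*sqrt(-k)/2) + 3*c^2/k - 2*c/k - sqrt(3)/k - 12/k^2


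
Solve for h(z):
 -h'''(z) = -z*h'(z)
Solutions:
 h(z) = C1 + Integral(C2*airyai(z) + C3*airybi(z), z)


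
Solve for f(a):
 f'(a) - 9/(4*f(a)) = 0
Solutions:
 f(a) = -sqrt(C1 + 18*a)/2
 f(a) = sqrt(C1 + 18*a)/2


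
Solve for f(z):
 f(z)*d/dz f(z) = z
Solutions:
 f(z) = -sqrt(C1 + z^2)
 f(z) = sqrt(C1 + z^2)


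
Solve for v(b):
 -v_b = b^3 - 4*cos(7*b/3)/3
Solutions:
 v(b) = C1 - b^4/4 + 4*sin(7*b/3)/7


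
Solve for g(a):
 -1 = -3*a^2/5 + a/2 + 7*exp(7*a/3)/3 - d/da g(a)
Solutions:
 g(a) = C1 - a^3/5 + a^2/4 + a + exp(7*a/3)


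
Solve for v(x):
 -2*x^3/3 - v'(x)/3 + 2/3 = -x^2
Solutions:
 v(x) = C1 - x^4/2 + x^3 + 2*x


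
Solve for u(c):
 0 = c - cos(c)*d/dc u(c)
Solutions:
 u(c) = C1 + Integral(c/cos(c), c)


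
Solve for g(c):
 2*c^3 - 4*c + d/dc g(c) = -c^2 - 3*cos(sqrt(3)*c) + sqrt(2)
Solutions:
 g(c) = C1 - c^4/2 - c^3/3 + 2*c^2 + sqrt(2)*c - sqrt(3)*sin(sqrt(3)*c)


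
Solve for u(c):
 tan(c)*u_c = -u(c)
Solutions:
 u(c) = C1/sin(c)


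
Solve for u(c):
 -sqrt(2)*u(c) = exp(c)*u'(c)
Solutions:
 u(c) = C1*exp(sqrt(2)*exp(-c))


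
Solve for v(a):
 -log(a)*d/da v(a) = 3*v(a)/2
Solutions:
 v(a) = C1*exp(-3*li(a)/2)


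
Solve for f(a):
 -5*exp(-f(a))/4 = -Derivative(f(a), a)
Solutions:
 f(a) = log(C1 + 5*a/4)


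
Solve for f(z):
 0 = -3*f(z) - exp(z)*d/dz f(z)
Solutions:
 f(z) = C1*exp(3*exp(-z))


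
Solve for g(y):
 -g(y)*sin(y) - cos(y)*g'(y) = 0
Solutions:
 g(y) = C1*cos(y)


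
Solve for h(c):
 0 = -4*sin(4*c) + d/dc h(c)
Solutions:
 h(c) = C1 - cos(4*c)


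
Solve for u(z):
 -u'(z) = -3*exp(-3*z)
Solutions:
 u(z) = C1 - exp(-3*z)


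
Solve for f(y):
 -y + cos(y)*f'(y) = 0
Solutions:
 f(y) = C1 + Integral(y/cos(y), y)


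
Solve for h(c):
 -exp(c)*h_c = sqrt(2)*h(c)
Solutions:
 h(c) = C1*exp(sqrt(2)*exp(-c))


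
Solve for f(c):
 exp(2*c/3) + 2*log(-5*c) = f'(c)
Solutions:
 f(c) = C1 + 2*c*log(-c) + 2*c*(-1 + log(5)) + 3*exp(2*c/3)/2


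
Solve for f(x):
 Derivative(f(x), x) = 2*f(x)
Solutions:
 f(x) = C1*exp(2*x)


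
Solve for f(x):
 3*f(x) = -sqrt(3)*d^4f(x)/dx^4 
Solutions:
 f(x) = (C1*sin(sqrt(2)*3^(1/8)*x/2) + C2*cos(sqrt(2)*3^(1/8)*x/2))*exp(-sqrt(2)*3^(1/8)*x/2) + (C3*sin(sqrt(2)*3^(1/8)*x/2) + C4*cos(sqrt(2)*3^(1/8)*x/2))*exp(sqrt(2)*3^(1/8)*x/2)


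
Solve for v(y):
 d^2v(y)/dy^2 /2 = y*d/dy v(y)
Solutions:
 v(y) = C1 + C2*erfi(y)


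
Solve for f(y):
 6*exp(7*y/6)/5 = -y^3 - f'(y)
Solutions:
 f(y) = C1 - y^4/4 - 36*exp(7*y/6)/35


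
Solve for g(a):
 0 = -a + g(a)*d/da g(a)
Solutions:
 g(a) = -sqrt(C1 + a^2)
 g(a) = sqrt(C1 + a^2)


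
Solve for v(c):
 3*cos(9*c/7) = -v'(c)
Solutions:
 v(c) = C1 - 7*sin(9*c/7)/3


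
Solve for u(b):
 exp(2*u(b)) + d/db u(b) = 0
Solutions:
 u(b) = log(-sqrt(-1/(C1 - b))) - log(2)/2
 u(b) = log(-1/(C1 - b))/2 - log(2)/2


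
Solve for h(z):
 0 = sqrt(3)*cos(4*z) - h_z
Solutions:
 h(z) = C1 + sqrt(3)*sin(4*z)/4


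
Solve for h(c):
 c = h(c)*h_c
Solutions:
 h(c) = -sqrt(C1 + c^2)
 h(c) = sqrt(C1 + c^2)


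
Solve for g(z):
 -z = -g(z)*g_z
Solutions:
 g(z) = -sqrt(C1 + z^2)
 g(z) = sqrt(C1 + z^2)


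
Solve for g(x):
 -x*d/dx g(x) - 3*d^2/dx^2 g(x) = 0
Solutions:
 g(x) = C1 + C2*erf(sqrt(6)*x/6)


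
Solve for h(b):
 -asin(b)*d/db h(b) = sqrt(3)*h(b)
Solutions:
 h(b) = C1*exp(-sqrt(3)*Integral(1/asin(b), b))


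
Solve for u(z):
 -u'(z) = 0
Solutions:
 u(z) = C1


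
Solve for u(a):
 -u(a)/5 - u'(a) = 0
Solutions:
 u(a) = C1*exp(-a/5)


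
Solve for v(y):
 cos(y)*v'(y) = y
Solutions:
 v(y) = C1 + Integral(y/cos(y), y)


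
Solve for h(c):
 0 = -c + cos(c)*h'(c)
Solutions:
 h(c) = C1 + Integral(c/cos(c), c)


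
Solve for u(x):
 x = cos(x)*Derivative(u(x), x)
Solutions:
 u(x) = C1 + Integral(x/cos(x), x)


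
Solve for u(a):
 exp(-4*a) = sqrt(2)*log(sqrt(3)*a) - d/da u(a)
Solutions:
 u(a) = C1 + sqrt(2)*a*log(a) + sqrt(2)*a*(-1 + log(3)/2) + exp(-4*a)/4


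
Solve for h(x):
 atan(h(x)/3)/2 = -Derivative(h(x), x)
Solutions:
 Integral(1/atan(_y/3), (_y, h(x))) = C1 - x/2


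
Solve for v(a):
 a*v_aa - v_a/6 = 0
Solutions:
 v(a) = C1 + C2*a^(7/6)


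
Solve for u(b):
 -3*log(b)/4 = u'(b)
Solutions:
 u(b) = C1 - 3*b*log(b)/4 + 3*b/4


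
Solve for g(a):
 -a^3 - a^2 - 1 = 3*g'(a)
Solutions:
 g(a) = C1 - a^4/12 - a^3/9 - a/3


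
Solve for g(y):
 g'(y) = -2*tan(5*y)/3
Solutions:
 g(y) = C1 + 2*log(cos(5*y))/15


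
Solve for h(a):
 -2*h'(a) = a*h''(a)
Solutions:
 h(a) = C1 + C2/a


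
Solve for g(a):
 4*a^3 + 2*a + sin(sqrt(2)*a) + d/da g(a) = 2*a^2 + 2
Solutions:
 g(a) = C1 - a^4 + 2*a^3/3 - a^2 + 2*a + sqrt(2)*cos(sqrt(2)*a)/2


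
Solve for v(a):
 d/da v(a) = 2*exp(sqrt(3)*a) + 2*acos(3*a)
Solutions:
 v(a) = C1 + 2*a*acos(3*a) - 2*sqrt(1 - 9*a^2)/3 + 2*sqrt(3)*exp(sqrt(3)*a)/3


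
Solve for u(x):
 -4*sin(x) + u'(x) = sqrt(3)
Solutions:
 u(x) = C1 + sqrt(3)*x - 4*cos(x)


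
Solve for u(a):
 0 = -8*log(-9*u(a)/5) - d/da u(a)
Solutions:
 Integral(1/(log(-_y) - log(5) + 2*log(3)), (_y, u(a)))/8 = C1 - a


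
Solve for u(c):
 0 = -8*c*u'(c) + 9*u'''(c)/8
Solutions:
 u(c) = C1 + Integral(C2*airyai(4*3^(1/3)*c/3) + C3*airybi(4*3^(1/3)*c/3), c)


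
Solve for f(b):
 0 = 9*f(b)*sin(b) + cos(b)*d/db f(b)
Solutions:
 f(b) = C1*cos(b)^9


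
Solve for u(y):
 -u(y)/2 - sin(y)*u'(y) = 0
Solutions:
 u(y) = C1*(cos(y) + 1)^(1/4)/(cos(y) - 1)^(1/4)


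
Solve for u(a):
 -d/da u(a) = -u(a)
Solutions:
 u(a) = C1*exp(a)


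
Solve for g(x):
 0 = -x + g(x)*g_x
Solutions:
 g(x) = -sqrt(C1 + x^2)
 g(x) = sqrt(C1 + x^2)


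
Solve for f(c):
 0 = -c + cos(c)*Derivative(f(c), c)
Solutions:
 f(c) = C1 + Integral(c/cos(c), c)


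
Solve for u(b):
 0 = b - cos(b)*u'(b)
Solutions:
 u(b) = C1 + Integral(b/cos(b), b)


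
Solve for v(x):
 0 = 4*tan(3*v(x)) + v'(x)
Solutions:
 v(x) = -asin(C1*exp(-12*x))/3 + pi/3
 v(x) = asin(C1*exp(-12*x))/3


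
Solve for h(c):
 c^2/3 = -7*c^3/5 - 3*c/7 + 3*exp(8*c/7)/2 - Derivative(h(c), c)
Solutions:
 h(c) = C1 - 7*c^4/20 - c^3/9 - 3*c^2/14 + 21*exp(8*c/7)/16


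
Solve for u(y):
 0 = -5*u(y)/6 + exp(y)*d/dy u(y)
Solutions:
 u(y) = C1*exp(-5*exp(-y)/6)


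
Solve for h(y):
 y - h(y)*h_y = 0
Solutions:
 h(y) = -sqrt(C1 + y^2)
 h(y) = sqrt(C1 + y^2)


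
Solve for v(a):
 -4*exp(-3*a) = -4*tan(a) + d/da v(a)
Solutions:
 v(a) = C1 + 2*log(tan(a)^2 + 1) + 4*exp(-3*a)/3


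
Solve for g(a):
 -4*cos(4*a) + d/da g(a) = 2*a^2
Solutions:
 g(a) = C1 + 2*a^3/3 + sin(4*a)


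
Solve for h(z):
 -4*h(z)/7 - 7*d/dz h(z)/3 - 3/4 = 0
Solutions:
 h(z) = C1*exp(-12*z/49) - 21/16


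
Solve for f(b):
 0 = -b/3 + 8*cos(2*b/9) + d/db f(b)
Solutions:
 f(b) = C1 + b^2/6 - 36*sin(2*b/9)


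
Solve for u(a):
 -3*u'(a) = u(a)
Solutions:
 u(a) = C1*exp(-a/3)


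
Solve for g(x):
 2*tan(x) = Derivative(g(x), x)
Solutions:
 g(x) = C1 - 2*log(cos(x))


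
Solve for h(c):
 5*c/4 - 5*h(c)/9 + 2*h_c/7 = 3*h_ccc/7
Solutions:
 h(c) = C1*exp(2^(1/3)*c*(4/(sqrt(1193) + 35)^(1/3) + 2^(1/3)*(sqrt(1193) + 35)^(1/3))/12)*sin(2^(1/3)*sqrt(3)*c*(-2^(1/3)*(sqrt(1193) + 35)^(1/3) + 4/(sqrt(1193) + 35)^(1/3))/12) + C2*exp(2^(1/3)*c*(4/(sqrt(1193) + 35)^(1/3) + 2^(1/3)*(sqrt(1193) + 35)^(1/3))/12)*cos(2^(1/3)*sqrt(3)*c*(-2^(1/3)*(sqrt(1193) + 35)^(1/3) + 4/(sqrt(1193) + 35)^(1/3))/12) + C3*exp(-2^(1/3)*c*(4/(sqrt(1193) + 35)^(1/3) + 2^(1/3)*(sqrt(1193) + 35)^(1/3))/6) + 9*c/4 + 81/70


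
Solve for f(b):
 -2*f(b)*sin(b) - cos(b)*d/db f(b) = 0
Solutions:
 f(b) = C1*cos(b)^2


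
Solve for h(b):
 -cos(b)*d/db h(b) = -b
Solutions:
 h(b) = C1 + Integral(b/cos(b), b)


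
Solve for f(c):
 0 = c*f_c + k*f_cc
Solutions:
 f(c) = C1 + C2*sqrt(k)*erf(sqrt(2)*c*sqrt(1/k)/2)


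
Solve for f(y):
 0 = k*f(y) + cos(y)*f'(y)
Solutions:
 f(y) = C1*exp(k*(log(sin(y) - 1) - log(sin(y) + 1))/2)


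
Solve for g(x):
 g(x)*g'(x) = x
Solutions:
 g(x) = -sqrt(C1 + x^2)
 g(x) = sqrt(C1 + x^2)


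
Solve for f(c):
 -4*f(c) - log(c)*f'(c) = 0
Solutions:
 f(c) = C1*exp(-4*li(c))


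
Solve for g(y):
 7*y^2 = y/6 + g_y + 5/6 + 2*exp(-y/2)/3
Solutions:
 g(y) = C1 + 7*y^3/3 - y^2/12 - 5*y/6 + 4*exp(-y/2)/3


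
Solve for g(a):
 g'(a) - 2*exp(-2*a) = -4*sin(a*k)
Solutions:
 g(a) = C1 - exp(-2*a) + 4*cos(a*k)/k


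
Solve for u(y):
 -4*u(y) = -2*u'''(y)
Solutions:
 u(y) = C3*exp(2^(1/3)*y) + (C1*sin(2^(1/3)*sqrt(3)*y/2) + C2*cos(2^(1/3)*sqrt(3)*y/2))*exp(-2^(1/3)*y/2)


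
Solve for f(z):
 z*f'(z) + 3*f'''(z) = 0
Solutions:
 f(z) = C1 + Integral(C2*airyai(-3^(2/3)*z/3) + C3*airybi(-3^(2/3)*z/3), z)


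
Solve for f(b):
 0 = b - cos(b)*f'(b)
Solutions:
 f(b) = C1 + Integral(b/cos(b), b)


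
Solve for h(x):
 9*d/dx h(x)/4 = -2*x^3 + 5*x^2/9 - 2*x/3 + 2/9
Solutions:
 h(x) = C1 - 2*x^4/9 + 20*x^3/243 - 4*x^2/27 + 8*x/81


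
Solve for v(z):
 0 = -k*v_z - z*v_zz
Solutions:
 v(z) = C1 + z^(1 - re(k))*(C2*sin(log(z)*Abs(im(k))) + C3*cos(log(z)*im(k)))


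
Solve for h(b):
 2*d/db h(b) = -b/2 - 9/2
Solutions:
 h(b) = C1 - b^2/8 - 9*b/4


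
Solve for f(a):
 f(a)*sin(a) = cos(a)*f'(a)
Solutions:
 f(a) = C1/cos(a)


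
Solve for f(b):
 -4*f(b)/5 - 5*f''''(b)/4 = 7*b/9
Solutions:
 f(b) = -35*b/36 + (C1*sin(sqrt(10)*b/5) + C2*cos(sqrt(10)*b/5))*exp(-sqrt(10)*b/5) + (C3*sin(sqrt(10)*b/5) + C4*cos(sqrt(10)*b/5))*exp(sqrt(10)*b/5)


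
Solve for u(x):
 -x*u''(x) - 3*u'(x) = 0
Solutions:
 u(x) = C1 + C2/x^2


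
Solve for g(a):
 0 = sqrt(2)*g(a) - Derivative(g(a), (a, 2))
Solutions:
 g(a) = C1*exp(-2^(1/4)*a) + C2*exp(2^(1/4)*a)


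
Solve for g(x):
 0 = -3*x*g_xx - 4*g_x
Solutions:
 g(x) = C1 + C2/x^(1/3)


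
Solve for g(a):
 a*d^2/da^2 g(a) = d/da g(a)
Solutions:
 g(a) = C1 + C2*a^2


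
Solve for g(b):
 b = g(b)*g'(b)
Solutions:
 g(b) = -sqrt(C1 + b^2)
 g(b) = sqrt(C1 + b^2)


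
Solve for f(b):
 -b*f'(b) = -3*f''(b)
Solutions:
 f(b) = C1 + C2*erfi(sqrt(6)*b/6)


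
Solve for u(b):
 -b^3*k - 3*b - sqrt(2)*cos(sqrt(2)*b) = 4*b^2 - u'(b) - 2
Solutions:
 u(b) = C1 + b^4*k/4 + 4*b^3/3 + 3*b^2/2 - 2*b + sin(sqrt(2)*b)


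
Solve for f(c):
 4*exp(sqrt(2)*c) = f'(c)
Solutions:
 f(c) = C1 + 2*sqrt(2)*exp(sqrt(2)*c)


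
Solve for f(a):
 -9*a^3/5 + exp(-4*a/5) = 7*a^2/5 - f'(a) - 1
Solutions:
 f(a) = C1 + 9*a^4/20 + 7*a^3/15 - a + 5*exp(-4*a/5)/4


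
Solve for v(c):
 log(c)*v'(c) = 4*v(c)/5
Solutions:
 v(c) = C1*exp(4*li(c)/5)


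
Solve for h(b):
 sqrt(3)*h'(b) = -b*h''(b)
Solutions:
 h(b) = C1 + C2*b^(1 - sqrt(3))


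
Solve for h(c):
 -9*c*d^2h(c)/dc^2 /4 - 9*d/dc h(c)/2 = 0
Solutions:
 h(c) = C1 + C2/c


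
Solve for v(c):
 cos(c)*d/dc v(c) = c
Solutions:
 v(c) = C1 + Integral(c/cos(c), c)


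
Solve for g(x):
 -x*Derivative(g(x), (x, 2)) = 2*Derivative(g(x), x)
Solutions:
 g(x) = C1 + C2/x


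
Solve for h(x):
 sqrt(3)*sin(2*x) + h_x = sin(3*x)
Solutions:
 h(x) = C1 + sqrt(3)*cos(2*x)/2 - cos(3*x)/3


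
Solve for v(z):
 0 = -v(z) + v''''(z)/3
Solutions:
 v(z) = C1*exp(-3^(1/4)*z) + C2*exp(3^(1/4)*z) + C3*sin(3^(1/4)*z) + C4*cos(3^(1/4)*z)


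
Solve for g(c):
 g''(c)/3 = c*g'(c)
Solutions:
 g(c) = C1 + C2*erfi(sqrt(6)*c/2)


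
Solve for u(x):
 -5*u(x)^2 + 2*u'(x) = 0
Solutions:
 u(x) = -2/(C1 + 5*x)


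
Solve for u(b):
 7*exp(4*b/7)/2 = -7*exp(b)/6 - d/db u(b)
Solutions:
 u(b) = C1 - 49*exp(4*b/7)/8 - 7*exp(b)/6


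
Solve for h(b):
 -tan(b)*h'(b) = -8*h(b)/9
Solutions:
 h(b) = C1*sin(b)^(8/9)


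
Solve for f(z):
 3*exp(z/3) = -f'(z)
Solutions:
 f(z) = C1 - 9*exp(z/3)


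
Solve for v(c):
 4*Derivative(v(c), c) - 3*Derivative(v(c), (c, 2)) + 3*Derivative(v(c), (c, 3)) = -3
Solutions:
 v(c) = C1 - 3*c/4 + (C2*sin(sqrt(39)*c/6) + C3*cos(sqrt(39)*c/6))*exp(c/2)


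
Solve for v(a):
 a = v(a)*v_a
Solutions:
 v(a) = -sqrt(C1 + a^2)
 v(a) = sqrt(C1 + a^2)


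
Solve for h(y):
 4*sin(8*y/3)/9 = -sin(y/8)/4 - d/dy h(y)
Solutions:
 h(y) = C1 + 2*cos(y/8) + cos(8*y/3)/6


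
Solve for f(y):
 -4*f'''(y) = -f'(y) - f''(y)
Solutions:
 f(y) = C1 + C2*exp(y*(1 - sqrt(17))/8) + C3*exp(y*(1 + sqrt(17))/8)


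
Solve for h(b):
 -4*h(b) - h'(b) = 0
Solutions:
 h(b) = C1*exp(-4*b)


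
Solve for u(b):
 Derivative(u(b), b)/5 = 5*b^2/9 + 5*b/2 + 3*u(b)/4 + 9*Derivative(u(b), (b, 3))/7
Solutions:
 u(b) = C1*exp(105^(1/3)*b*(4*105^(1/3)/(sqrt(4093905) + 2025)^(1/3) + (sqrt(4093905) + 2025)^(1/3))/180)*sin(3^(1/6)*35^(1/3)*b*(-3^(2/3)*(sqrt(4093905) + 2025)^(1/3) + 12*35^(1/3)/(sqrt(4093905) + 2025)^(1/3))/180) + C2*exp(105^(1/3)*b*(4*105^(1/3)/(sqrt(4093905) + 2025)^(1/3) + (sqrt(4093905) + 2025)^(1/3))/180)*cos(3^(1/6)*35^(1/3)*b*(-3^(2/3)*(sqrt(4093905) + 2025)^(1/3) + 12*35^(1/3)/(sqrt(4093905) + 2025)^(1/3))/180) + C3*exp(-105^(1/3)*b*(4*105^(1/3)/(sqrt(4093905) + 2025)^(1/3) + (sqrt(4093905) + 2025)^(1/3))/90) - 20*b^2/27 - 302*b/81 - 1208/1215


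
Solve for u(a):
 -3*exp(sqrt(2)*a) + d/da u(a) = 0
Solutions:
 u(a) = C1 + 3*sqrt(2)*exp(sqrt(2)*a)/2


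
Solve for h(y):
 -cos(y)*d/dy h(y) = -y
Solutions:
 h(y) = C1 + Integral(y/cos(y), y)


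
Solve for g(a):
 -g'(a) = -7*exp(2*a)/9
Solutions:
 g(a) = C1 + 7*exp(2*a)/18


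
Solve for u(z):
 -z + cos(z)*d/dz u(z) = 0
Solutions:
 u(z) = C1 + Integral(z/cos(z), z)


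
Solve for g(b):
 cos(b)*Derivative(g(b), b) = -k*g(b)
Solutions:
 g(b) = C1*exp(k*(log(sin(b) - 1) - log(sin(b) + 1))/2)


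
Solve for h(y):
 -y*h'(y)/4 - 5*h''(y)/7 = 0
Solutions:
 h(y) = C1 + C2*erf(sqrt(70)*y/20)


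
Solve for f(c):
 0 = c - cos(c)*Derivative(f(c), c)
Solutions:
 f(c) = C1 + Integral(c/cos(c), c)


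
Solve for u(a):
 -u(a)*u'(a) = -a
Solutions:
 u(a) = -sqrt(C1 + a^2)
 u(a) = sqrt(C1 + a^2)


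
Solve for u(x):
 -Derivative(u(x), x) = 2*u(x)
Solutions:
 u(x) = C1*exp(-2*x)


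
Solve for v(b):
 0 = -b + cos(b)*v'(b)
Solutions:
 v(b) = C1 + Integral(b/cos(b), b)


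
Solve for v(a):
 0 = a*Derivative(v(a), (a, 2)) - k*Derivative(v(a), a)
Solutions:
 v(a) = C1 + a^(re(k) + 1)*(C2*sin(log(a)*Abs(im(k))) + C3*cos(log(a)*im(k)))


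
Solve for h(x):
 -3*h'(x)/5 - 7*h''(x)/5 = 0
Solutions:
 h(x) = C1 + C2*exp(-3*x/7)


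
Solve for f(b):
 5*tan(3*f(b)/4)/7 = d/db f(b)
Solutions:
 f(b) = -4*asin(C1*exp(15*b/28))/3 + 4*pi/3
 f(b) = 4*asin(C1*exp(15*b/28))/3


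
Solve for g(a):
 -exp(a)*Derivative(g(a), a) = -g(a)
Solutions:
 g(a) = C1*exp(-exp(-a))


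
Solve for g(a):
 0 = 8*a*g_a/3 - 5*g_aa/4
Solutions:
 g(a) = C1 + C2*erfi(4*sqrt(15)*a/15)


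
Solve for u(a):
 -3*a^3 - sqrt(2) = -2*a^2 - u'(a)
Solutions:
 u(a) = C1 + 3*a^4/4 - 2*a^3/3 + sqrt(2)*a


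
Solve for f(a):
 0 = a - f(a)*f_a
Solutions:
 f(a) = -sqrt(C1 + a^2)
 f(a) = sqrt(C1 + a^2)


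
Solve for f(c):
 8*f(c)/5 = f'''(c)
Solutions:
 f(c) = C3*exp(2*5^(2/3)*c/5) + (C1*sin(sqrt(3)*5^(2/3)*c/5) + C2*cos(sqrt(3)*5^(2/3)*c/5))*exp(-5^(2/3)*c/5)


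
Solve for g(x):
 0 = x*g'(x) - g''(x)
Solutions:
 g(x) = C1 + C2*erfi(sqrt(2)*x/2)


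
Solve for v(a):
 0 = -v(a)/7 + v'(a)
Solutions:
 v(a) = C1*exp(a/7)


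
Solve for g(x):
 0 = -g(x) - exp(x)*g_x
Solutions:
 g(x) = C1*exp(exp(-x))


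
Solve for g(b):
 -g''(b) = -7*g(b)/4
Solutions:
 g(b) = C1*exp(-sqrt(7)*b/2) + C2*exp(sqrt(7)*b/2)


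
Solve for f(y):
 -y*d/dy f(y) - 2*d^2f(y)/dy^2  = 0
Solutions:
 f(y) = C1 + C2*erf(y/2)


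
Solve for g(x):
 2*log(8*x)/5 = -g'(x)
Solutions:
 g(x) = C1 - 2*x*log(x)/5 - 6*x*log(2)/5 + 2*x/5


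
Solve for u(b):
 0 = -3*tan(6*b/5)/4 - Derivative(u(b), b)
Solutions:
 u(b) = C1 + 5*log(cos(6*b/5))/8


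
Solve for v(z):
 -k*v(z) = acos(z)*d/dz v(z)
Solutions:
 v(z) = C1*exp(-k*Integral(1/acos(z), z))


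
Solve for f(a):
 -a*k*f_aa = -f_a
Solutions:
 f(a) = C1 + a^(((re(k) + 1)*re(k) + im(k)^2)/(re(k)^2 + im(k)^2))*(C2*sin(log(a)*Abs(im(k))/(re(k)^2 + im(k)^2)) + C3*cos(log(a)*im(k)/(re(k)^2 + im(k)^2)))


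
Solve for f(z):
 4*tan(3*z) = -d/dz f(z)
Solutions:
 f(z) = C1 + 4*log(cos(3*z))/3


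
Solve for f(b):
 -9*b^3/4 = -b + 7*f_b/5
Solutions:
 f(b) = C1 - 45*b^4/112 + 5*b^2/14


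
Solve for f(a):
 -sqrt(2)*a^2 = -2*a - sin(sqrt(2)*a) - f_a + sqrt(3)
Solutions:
 f(a) = C1 + sqrt(2)*a^3/3 - a^2 + sqrt(3)*a + sqrt(2)*cos(sqrt(2)*a)/2


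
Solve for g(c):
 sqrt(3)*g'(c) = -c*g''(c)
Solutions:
 g(c) = C1 + C2*c^(1 - sqrt(3))


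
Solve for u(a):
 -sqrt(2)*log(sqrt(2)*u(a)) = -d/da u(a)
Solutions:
 -sqrt(2)*Integral(1/(2*log(_y) + log(2)), (_y, u(a))) = C1 - a


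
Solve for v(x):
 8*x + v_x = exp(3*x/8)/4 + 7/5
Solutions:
 v(x) = C1 - 4*x^2 + 7*x/5 + 2*exp(3*x/8)/3


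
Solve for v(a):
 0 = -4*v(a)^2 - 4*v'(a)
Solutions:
 v(a) = 1/(C1 + a)


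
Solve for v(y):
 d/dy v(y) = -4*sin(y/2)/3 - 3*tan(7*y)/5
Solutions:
 v(y) = C1 + 3*log(cos(7*y))/35 + 8*cos(y/2)/3


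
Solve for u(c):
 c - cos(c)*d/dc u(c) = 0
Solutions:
 u(c) = C1 + Integral(c/cos(c), c)


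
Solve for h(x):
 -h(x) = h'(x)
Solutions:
 h(x) = C1*exp(-x)


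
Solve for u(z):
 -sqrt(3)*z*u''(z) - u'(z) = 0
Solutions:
 u(z) = C1 + C2*z^(1 - sqrt(3)/3)


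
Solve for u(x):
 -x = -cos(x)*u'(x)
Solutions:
 u(x) = C1 + Integral(x/cos(x), x)


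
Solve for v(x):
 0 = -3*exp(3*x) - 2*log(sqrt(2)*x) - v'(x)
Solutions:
 v(x) = C1 - 2*x*log(x) + x*(2 - log(2)) - exp(3*x)


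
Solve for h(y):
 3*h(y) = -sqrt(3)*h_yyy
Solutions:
 h(y) = C3*exp(-3^(1/6)*y) + (C1*sin(3^(2/3)*y/2) + C2*cos(3^(2/3)*y/2))*exp(3^(1/6)*y/2)


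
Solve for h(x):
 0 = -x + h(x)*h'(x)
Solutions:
 h(x) = -sqrt(C1 + x^2)
 h(x) = sqrt(C1 + x^2)


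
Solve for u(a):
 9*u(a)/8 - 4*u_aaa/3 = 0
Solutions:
 u(a) = C3*exp(3*2^(1/3)*a/4) + (C1*sin(3*2^(1/3)*sqrt(3)*a/8) + C2*cos(3*2^(1/3)*sqrt(3)*a/8))*exp(-3*2^(1/3)*a/8)


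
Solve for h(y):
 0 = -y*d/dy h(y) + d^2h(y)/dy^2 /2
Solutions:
 h(y) = C1 + C2*erfi(y)


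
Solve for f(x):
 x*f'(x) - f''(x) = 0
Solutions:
 f(x) = C1 + C2*erfi(sqrt(2)*x/2)


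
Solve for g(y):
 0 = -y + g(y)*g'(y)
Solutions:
 g(y) = -sqrt(C1 + y^2)
 g(y) = sqrt(C1 + y^2)


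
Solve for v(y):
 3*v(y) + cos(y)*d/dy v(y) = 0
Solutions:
 v(y) = C1*(sin(y) - 1)^(3/2)/(sin(y) + 1)^(3/2)


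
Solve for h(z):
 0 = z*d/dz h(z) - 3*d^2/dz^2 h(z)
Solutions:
 h(z) = C1 + C2*erfi(sqrt(6)*z/6)


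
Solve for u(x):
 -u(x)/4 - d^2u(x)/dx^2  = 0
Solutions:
 u(x) = C1*sin(x/2) + C2*cos(x/2)


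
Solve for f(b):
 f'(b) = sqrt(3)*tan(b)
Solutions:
 f(b) = C1 - sqrt(3)*log(cos(b))


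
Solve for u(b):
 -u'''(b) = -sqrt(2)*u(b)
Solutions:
 u(b) = C3*exp(2^(1/6)*b) + (C1*sin(2^(1/6)*sqrt(3)*b/2) + C2*cos(2^(1/6)*sqrt(3)*b/2))*exp(-2^(1/6)*b/2)


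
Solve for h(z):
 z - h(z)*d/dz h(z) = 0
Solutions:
 h(z) = -sqrt(C1 + z^2)
 h(z) = sqrt(C1 + z^2)


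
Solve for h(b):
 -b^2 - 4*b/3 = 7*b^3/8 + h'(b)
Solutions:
 h(b) = C1 - 7*b^4/32 - b^3/3 - 2*b^2/3


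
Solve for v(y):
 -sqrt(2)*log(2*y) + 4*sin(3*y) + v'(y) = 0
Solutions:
 v(y) = C1 + sqrt(2)*y*(log(y) - 1) + sqrt(2)*y*log(2) + 4*cos(3*y)/3


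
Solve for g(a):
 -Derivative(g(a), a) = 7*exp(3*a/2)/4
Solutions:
 g(a) = C1 - 7*exp(3*a/2)/6


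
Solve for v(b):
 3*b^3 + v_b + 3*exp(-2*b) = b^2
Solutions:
 v(b) = C1 - 3*b^4/4 + b^3/3 + 3*exp(-2*b)/2


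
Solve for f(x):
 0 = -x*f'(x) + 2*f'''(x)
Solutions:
 f(x) = C1 + Integral(C2*airyai(2^(2/3)*x/2) + C3*airybi(2^(2/3)*x/2), x)


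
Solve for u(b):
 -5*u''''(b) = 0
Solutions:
 u(b) = C1 + C2*b + C3*b^2 + C4*b^3


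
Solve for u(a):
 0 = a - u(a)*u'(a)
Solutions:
 u(a) = -sqrt(C1 + a^2)
 u(a) = sqrt(C1 + a^2)


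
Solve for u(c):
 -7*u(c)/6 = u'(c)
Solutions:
 u(c) = C1*exp(-7*c/6)


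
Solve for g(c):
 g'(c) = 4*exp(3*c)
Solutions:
 g(c) = C1 + 4*exp(3*c)/3


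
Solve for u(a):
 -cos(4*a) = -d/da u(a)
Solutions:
 u(a) = C1 + sin(4*a)/4


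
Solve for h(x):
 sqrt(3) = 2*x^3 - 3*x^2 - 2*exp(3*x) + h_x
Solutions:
 h(x) = C1 - x^4/2 + x^3 + sqrt(3)*x + 2*exp(3*x)/3


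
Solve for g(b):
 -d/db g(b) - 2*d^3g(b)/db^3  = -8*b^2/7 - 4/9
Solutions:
 g(b) = C1 + C2*sin(sqrt(2)*b/2) + C3*cos(sqrt(2)*b/2) + 8*b^3/21 - 260*b/63


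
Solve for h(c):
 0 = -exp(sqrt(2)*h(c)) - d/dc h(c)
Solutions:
 h(c) = sqrt(2)*(2*log(1/(C1 + c)) - log(2))/4


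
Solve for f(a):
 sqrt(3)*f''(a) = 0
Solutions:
 f(a) = C1 + C2*a


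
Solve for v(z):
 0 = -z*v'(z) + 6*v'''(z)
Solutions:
 v(z) = C1 + Integral(C2*airyai(6^(2/3)*z/6) + C3*airybi(6^(2/3)*z/6), z)


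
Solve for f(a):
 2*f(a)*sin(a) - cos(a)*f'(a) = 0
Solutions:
 f(a) = C1/cos(a)^2


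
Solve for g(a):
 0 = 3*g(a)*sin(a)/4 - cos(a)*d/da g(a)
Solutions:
 g(a) = C1/cos(a)^(3/4)


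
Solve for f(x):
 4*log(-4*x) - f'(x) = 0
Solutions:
 f(x) = C1 + 4*x*log(-x) + 4*x*(-1 + 2*log(2))


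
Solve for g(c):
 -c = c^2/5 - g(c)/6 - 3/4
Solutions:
 g(c) = 6*c^2/5 + 6*c - 9/2


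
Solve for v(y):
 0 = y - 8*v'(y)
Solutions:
 v(y) = C1 + y^2/16


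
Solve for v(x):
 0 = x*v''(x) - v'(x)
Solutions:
 v(x) = C1 + C2*x^2


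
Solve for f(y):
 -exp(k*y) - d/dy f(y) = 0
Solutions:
 f(y) = C1 - exp(k*y)/k


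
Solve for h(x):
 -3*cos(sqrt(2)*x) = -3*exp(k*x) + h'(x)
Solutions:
 h(x) = C1 - 3*sqrt(2)*sin(sqrt(2)*x)/2 + 3*exp(k*x)/k


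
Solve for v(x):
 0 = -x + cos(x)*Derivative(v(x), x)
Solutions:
 v(x) = C1 + Integral(x/cos(x), x)


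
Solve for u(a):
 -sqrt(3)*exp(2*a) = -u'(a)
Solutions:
 u(a) = C1 + sqrt(3)*exp(2*a)/2


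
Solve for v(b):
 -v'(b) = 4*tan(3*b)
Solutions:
 v(b) = C1 + 4*log(cos(3*b))/3


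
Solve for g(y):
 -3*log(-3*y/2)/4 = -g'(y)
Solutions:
 g(y) = C1 + 3*y*log(-y)/4 + 3*y*(-1 - log(2) + log(3))/4


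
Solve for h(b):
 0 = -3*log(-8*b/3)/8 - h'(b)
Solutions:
 h(b) = C1 - 3*b*log(-b)/8 + 3*b*(-3*log(2) + 1 + log(3))/8


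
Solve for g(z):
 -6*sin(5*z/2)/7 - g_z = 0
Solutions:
 g(z) = C1 + 12*cos(5*z/2)/35


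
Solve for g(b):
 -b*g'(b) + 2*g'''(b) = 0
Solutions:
 g(b) = C1 + Integral(C2*airyai(2^(2/3)*b/2) + C3*airybi(2^(2/3)*b/2), b)


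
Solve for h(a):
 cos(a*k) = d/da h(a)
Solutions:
 h(a) = C1 + sin(a*k)/k


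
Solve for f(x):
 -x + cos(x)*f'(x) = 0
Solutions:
 f(x) = C1 + Integral(x/cos(x), x)


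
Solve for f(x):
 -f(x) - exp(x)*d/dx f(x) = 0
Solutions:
 f(x) = C1*exp(exp(-x))


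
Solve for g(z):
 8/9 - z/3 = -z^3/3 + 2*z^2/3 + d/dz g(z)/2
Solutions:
 g(z) = C1 + z^4/6 - 4*z^3/9 - z^2/3 + 16*z/9


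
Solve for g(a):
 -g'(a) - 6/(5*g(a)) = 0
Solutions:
 g(a) = -sqrt(C1 - 60*a)/5
 g(a) = sqrt(C1 - 60*a)/5


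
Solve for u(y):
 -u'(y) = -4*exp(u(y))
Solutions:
 u(y) = log(-1/(C1 + 4*y))


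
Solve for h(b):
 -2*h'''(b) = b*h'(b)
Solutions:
 h(b) = C1 + Integral(C2*airyai(-2^(2/3)*b/2) + C3*airybi(-2^(2/3)*b/2), b)


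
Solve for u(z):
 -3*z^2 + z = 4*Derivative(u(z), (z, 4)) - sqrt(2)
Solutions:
 u(z) = C1 + C2*z + C3*z^2 + C4*z^3 - z^6/480 + z^5/480 + sqrt(2)*z^4/96


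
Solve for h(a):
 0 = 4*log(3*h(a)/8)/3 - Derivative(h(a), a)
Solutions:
 3*Integral(1/(-log(_y) - log(3) + 3*log(2)), (_y, h(a)))/4 = C1 - a


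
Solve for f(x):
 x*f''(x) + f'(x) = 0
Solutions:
 f(x) = C1 + C2*log(x)


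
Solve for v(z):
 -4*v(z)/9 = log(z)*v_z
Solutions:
 v(z) = C1*exp(-4*li(z)/9)


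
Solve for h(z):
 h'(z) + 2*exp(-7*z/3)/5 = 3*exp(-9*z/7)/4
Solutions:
 h(z) = C1 + 6*exp(-7*z/3)/35 - 7*exp(-9*z/7)/12


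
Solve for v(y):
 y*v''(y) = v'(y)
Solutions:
 v(y) = C1 + C2*y^2


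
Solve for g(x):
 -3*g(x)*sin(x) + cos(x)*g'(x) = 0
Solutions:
 g(x) = C1/cos(x)^3


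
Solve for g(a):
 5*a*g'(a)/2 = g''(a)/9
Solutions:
 g(a) = C1 + C2*erfi(3*sqrt(5)*a/2)


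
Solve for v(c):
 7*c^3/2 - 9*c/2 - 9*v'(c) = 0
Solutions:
 v(c) = C1 + 7*c^4/72 - c^2/4


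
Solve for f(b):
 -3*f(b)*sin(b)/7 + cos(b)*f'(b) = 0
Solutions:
 f(b) = C1/cos(b)^(3/7)


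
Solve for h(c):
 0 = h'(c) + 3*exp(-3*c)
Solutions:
 h(c) = C1 + exp(-3*c)


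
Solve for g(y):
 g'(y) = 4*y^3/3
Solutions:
 g(y) = C1 + y^4/3


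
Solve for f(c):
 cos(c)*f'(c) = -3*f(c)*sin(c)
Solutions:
 f(c) = C1*cos(c)^3


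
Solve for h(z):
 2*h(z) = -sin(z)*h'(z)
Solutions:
 h(z) = C1*(cos(z) + 1)/(cos(z) - 1)


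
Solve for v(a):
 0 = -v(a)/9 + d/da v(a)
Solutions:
 v(a) = C1*exp(a/9)


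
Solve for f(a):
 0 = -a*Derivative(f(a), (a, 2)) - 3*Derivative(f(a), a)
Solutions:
 f(a) = C1 + C2/a^2


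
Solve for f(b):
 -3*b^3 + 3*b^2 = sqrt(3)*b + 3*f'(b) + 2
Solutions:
 f(b) = C1 - b^4/4 + b^3/3 - sqrt(3)*b^2/6 - 2*b/3


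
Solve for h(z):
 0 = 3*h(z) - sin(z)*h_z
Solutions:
 h(z) = C1*(cos(z) - 1)^(3/2)/(cos(z) + 1)^(3/2)


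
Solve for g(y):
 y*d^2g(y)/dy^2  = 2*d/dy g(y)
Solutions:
 g(y) = C1 + C2*y^3


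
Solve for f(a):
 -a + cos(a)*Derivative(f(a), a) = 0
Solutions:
 f(a) = C1 + Integral(a/cos(a), a)


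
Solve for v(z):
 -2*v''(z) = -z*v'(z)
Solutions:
 v(z) = C1 + C2*erfi(z/2)


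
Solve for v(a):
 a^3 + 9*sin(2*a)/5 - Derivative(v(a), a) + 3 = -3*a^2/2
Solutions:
 v(a) = C1 + a^4/4 + a^3/2 + 3*a - 9*cos(2*a)/10


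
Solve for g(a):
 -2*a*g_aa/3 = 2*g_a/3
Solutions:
 g(a) = C1 + C2*log(a)


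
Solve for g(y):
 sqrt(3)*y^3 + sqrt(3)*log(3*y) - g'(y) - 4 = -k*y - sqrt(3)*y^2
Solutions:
 g(y) = C1 + k*y^2/2 + sqrt(3)*y^4/4 + sqrt(3)*y^3/3 + sqrt(3)*y*log(y) - 4*y - sqrt(3)*y + sqrt(3)*y*log(3)


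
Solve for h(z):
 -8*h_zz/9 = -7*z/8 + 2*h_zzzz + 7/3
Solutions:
 h(z) = C1 + C2*z + C3*sin(2*z/3) + C4*cos(2*z/3) + 21*z^3/128 - 21*z^2/16


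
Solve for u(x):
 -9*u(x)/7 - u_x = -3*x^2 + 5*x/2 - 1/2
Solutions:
 u(x) = C1*exp(-9*x/7) + 7*x^2/3 - 301*x/54 + 1148/243


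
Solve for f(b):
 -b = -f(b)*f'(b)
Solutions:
 f(b) = -sqrt(C1 + b^2)
 f(b) = sqrt(C1 + b^2)


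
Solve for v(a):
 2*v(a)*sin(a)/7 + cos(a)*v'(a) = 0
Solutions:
 v(a) = C1*cos(a)^(2/7)


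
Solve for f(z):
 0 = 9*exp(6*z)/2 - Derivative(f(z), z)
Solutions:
 f(z) = C1 + 3*exp(6*z)/4


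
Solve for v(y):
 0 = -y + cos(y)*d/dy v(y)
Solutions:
 v(y) = C1 + Integral(y/cos(y), y)


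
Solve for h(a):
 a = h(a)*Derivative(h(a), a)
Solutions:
 h(a) = -sqrt(C1 + a^2)
 h(a) = sqrt(C1 + a^2)


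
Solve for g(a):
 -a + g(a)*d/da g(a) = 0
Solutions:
 g(a) = -sqrt(C1 + a^2)
 g(a) = sqrt(C1 + a^2)


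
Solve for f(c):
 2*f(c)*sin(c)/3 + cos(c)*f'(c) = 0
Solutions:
 f(c) = C1*cos(c)^(2/3)


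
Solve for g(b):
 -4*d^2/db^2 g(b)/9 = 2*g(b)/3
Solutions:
 g(b) = C1*sin(sqrt(6)*b/2) + C2*cos(sqrt(6)*b/2)


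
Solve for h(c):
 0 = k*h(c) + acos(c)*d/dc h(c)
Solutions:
 h(c) = C1*exp(-k*Integral(1/acos(c), c))


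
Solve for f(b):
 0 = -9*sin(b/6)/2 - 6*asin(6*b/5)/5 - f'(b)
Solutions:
 f(b) = C1 - 6*b*asin(6*b/5)/5 - sqrt(25 - 36*b^2)/5 + 27*cos(b/6)


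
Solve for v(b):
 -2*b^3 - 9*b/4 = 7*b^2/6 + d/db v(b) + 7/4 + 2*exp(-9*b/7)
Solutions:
 v(b) = C1 - b^4/2 - 7*b^3/18 - 9*b^2/8 - 7*b/4 + 14*exp(-9*b/7)/9


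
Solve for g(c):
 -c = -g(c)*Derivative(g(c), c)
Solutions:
 g(c) = -sqrt(C1 + c^2)
 g(c) = sqrt(C1 + c^2)


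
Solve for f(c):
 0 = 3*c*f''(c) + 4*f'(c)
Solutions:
 f(c) = C1 + C2/c^(1/3)


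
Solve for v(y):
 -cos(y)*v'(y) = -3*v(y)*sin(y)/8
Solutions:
 v(y) = C1/cos(y)^(3/8)


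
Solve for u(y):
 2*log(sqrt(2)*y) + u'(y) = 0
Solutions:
 u(y) = C1 - 2*y*log(y) - y*log(2) + 2*y


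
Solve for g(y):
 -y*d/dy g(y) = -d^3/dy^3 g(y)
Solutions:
 g(y) = C1 + Integral(C2*airyai(y) + C3*airybi(y), y)


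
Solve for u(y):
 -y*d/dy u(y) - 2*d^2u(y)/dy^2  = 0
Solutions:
 u(y) = C1 + C2*erf(y/2)


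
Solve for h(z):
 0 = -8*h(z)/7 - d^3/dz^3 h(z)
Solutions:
 h(z) = C3*exp(-2*7^(2/3)*z/7) + (C1*sin(sqrt(3)*7^(2/3)*z/7) + C2*cos(sqrt(3)*7^(2/3)*z/7))*exp(7^(2/3)*z/7)


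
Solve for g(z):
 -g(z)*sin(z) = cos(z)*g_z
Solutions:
 g(z) = C1*cos(z)


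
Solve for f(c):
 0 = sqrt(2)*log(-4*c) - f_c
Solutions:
 f(c) = C1 + sqrt(2)*c*log(-c) + sqrt(2)*c*(-1 + 2*log(2))


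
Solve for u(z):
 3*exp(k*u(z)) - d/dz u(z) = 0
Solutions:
 u(z) = Piecewise((log(-1/(C1*k + 3*k*z))/k, Ne(k, 0)), (nan, True))
 u(z) = Piecewise((C1 + 3*z, Eq(k, 0)), (nan, True))


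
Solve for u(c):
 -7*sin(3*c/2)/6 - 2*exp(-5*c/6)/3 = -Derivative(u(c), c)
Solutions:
 u(c) = C1 - 7*cos(3*c/2)/9 - 4*exp(-5*c/6)/5


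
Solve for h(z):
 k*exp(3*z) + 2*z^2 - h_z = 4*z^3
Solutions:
 h(z) = C1 + k*exp(3*z)/3 - z^4 + 2*z^3/3


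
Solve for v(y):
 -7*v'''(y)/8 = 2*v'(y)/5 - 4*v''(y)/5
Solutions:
 v(y) = C1 + (C2*sin(4*sqrt(19)*y/35) + C3*cos(4*sqrt(19)*y/35))*exp(16*y/35)


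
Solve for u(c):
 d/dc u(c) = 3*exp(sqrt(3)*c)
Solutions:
 u(c) = C1 + sqrt(3)*exp(sqrt(3)*c)


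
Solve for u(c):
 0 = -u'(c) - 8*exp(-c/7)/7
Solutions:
 u(c) = C1 + 8*exp(-c/7)


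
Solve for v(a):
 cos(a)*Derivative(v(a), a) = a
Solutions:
 v(a) = C1 + Integral(a/cos(a), a)


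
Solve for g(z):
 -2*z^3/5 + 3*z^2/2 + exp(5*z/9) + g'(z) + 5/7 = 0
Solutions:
 g(z) = C1 + z^4/10 - z^3/2 - 5*z/7 - 9*exp(5*z/9)/5


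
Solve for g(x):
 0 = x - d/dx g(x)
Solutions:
 g(x) = C1 + x^2/2


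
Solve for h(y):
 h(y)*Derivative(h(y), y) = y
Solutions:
 h(y) = -sqrt(C1 + y^2)
 h(y) = sqrt(C1 + y^2)


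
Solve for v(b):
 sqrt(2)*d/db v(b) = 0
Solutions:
 v(b) = C1


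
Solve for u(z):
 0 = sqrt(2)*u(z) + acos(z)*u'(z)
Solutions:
 u(z) = C1*exp(-sqrt(2)*Integral(1/acos(z), z))


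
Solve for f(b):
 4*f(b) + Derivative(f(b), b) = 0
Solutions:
 f(b) = C1*exp(-4*b)


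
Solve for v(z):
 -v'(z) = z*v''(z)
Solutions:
 v(z) = C1 + C2*log(z)


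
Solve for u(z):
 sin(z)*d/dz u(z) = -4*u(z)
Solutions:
 u(z) = C1*(cos(z)^2 + 2*cos(z) + 1)/(cos(z)^2 - 2*cos(z) + 1)


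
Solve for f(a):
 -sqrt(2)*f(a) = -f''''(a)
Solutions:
 f(a) = C1*exp(-2^(1/8)*a) + C2*exp(2^(1/8)*a) + C3*sin(2^(1/8)*a) + C4*cos(2^(1/8)*a)


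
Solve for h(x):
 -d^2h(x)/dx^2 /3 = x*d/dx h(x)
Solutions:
 h(x) = C1 + C2*erf(sqrt(6)*x/2)


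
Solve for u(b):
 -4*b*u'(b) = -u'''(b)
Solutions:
 u(b) = C1 + Integral(C2*airyai(2^(2/3)*b) + C3*airybi(2^(2/3)*b), b)


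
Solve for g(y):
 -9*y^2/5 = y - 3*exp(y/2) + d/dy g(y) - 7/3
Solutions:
 g(y) = C1 - 3*y^3/5 - y^2/2 + 7*y/3 + 6*exp(y/2)


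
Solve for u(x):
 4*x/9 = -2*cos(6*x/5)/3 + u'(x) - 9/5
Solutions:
 u(x) = C1 + 2*x^2/9 + 9*x/5 + 5*sin(6*x/5)/9


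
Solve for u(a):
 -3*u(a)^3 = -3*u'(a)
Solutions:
 u(a) = -sqrt(2)*sqrt(-1/(C1 + a))/2
 u(a) = sqrt(2)*sqrt(-1/(C1 + a))/2


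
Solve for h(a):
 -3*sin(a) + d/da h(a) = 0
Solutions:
 h(a) = C1 - 3*cos(a)


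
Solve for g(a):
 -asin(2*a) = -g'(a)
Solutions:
 g(a) = C1 + a*asin(2*a) + sqrt(1 - 4*a^2)/2


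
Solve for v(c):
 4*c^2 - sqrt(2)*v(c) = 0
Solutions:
 v(c) = 2*sqrt(2)*c^2


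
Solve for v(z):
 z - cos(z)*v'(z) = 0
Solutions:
 v(z) = C1 + Integral(z/cos(z), z)


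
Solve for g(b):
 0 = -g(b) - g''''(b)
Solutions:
 g(b) = (C1*sin(sqrt(2)*b/2) + C2*cos(sqrt(2)*b/2))*exp(-sqrt(2)*b/2) + (C3*sin(sqrt(2)*b/2) + C4*cos(sqrt(2)*b/2))*exp(sqrt(2)*b/2)


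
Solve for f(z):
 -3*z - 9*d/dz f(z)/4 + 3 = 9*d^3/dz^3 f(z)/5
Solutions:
 f(z) = C1 + C2*sin(sqrt(5)*z/2) + C3*cos(sqrt(5)*z/2) - 2*z^2/3 + 4*z/3


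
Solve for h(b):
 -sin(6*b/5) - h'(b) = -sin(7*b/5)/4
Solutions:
 h(b) = C1 + 5*cos(6*b/5)/6 - 5*cos(7*b/5)/28


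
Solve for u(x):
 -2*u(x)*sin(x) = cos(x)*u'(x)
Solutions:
 u(x) = C1*cos(x)^2


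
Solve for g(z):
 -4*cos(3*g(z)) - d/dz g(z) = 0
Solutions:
 g(z) = -asin((C1 + exp(24*z))/(C1 - exp(24*z)))/3 + pi/3
 g(z) = asin((C1 + exp(24*z))/(C1 - exp(24*z)))/3


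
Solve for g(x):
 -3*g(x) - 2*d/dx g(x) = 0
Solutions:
 g(x) = C1*exp(-3*x/2)


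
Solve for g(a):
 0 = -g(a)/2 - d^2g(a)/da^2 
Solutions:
 g(a) = C1*sin(sqrt(2)*a/2) + C2*cos(sqrt(2)*a/2)


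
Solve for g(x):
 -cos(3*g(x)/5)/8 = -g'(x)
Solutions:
 -x/8 - 5*log(sin(3*g(x)/5) - 1)/6 + 5*log(sin(3*g(x)/5) + 1)/6 = C1
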